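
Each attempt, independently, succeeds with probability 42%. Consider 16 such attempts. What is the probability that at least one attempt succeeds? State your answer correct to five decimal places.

0.99984

P(at least one) = 1 − P(none) = 1 − (1 − 0.42)^16
= 1 − 0.0001640 = 0.9998360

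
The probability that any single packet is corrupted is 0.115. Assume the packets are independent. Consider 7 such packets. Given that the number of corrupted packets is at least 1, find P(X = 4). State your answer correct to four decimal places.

0.0074

X ~ Binomial(7, 0.115). Want P(X=4 | X≥1) = P(X=4) / P(X≥1).
P(X=4) = C(7,4)·0.115^4·0.885^3 = 0.004243
P(X≥1) = 1 − 0.425209 = 0.574791
Ratio = 0.004243 / 0.574791 = 0.007382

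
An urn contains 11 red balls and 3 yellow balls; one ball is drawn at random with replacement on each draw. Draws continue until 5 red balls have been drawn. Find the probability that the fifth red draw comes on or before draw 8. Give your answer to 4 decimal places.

Finishing within 8 draws ⇔ at least 5 successes in the first 8. With X ~ Binomial(8, 0.785714), P(Y ≤ 8) = 1 − P(X ≤ 4).
  k=0: C(8,0)·0.785714^0·0.214286^8 = 0.000004
  k=1: C(8,1)·0.785714^1·0.214286^7 = 0.000130
  k=2: C(8,2)·0.785714^2·0.214286^6 = 0.001674
  k=3: C(8,3)·0.785714^3·0.214286^5 = 0.012273
  k=4: C(8,4)·0.785714^4·0.214286^4 = 0.056251
1 − 0.070332 = 0.929668

0.9297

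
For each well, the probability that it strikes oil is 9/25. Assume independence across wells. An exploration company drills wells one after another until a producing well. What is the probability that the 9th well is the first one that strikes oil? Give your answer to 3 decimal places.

Geometric (trials to first success), p = 0.36.
P(Y = 9) = (1−p)^8 · p = 0.028147 · 0.36 = 0.01013

0.010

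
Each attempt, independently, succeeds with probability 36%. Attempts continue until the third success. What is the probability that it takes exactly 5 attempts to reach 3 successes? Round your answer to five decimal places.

0.11466

Y = trial on which the third success occurs; negative binomial, r=3, p=0.36.
P(Y=5) = C(4,2) · p^3 · (1−p)^2
= 6 · 0.046656 · 0.4096 = 0.1146618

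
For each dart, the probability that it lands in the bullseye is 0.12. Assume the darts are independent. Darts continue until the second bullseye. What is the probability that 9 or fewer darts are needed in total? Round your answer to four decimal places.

0.2951

Finishing within 9 darts ⇔ at least 2 successes in the first 9. With X ~ Binomial(9, 0.12), P(Y ≤ 9) = 1 − P(X ≤ 1).
  k=0: C(9,0)·0.12^0·0.88^9 = 0.316478
  k=1: C(9,1)·0.12^1·0.88^8 = 0.388405
1 − 0.704884 = 0.295116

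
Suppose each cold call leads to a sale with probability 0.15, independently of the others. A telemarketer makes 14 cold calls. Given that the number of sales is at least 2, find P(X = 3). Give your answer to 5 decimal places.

0.31956

X ~ Binomial(14, 0.15). Want P(X=3 | X≥2) = P(X=3) / P(X≥2).
P(X=3) = C(14,3)·0.15^3·0.85^11 = 0.2055812
P(X≥2) = 1 − 0.1027697 − 0.2539015 = 0.6433288
Ratio = 0.2055812 / 0.6433288 = 0.3195585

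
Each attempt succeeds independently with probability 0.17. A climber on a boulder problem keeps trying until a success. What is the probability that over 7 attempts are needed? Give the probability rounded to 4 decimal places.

Y = number of attempts to the first success; geometric, p = 0.17.
P(Y > 7) = P(first 7 all fail) = (1−p)^7 = 0.271361

0.2714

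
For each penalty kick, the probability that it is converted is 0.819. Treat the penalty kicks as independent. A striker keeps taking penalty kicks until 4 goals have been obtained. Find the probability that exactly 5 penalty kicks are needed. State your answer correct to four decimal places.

Y = trial on which the fourth success occurs; negative binomial, r=4, p=0.819.
P(Y=5) = C(4,3) · p^4 · (1−p)^1
= 4 · 0.44992 · 0.181 = 0.325742

0.3257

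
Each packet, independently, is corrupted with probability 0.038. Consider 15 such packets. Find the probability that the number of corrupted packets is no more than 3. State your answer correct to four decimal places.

0.9980

X ~ Binomial(15, 0.038); P(X ≤ 3) = Σ C(15,k) p^k (1−p)^(15−k) over k:
  k=0: C(15,0)·0.038^0·0.962^15 = 0.559276
  k=1: C(15,1)·0.038^1·0.962^14 = 0.331380
  k=2: C(15,2)·0.038^2·0.962^13 = 0.091629
  k=3: C(15,3)·0.038^3·0.962^12 = 0.015684
Total = 0.997969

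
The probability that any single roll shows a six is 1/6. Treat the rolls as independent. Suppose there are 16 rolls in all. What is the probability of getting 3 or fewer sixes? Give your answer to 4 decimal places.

X ~ Binomial(16, 0.166667); P(X ≤ 3) = Σ C(16,k) p^k (1−p)^(16−k) over k:
  k=0: C(16,0)·0.166667^0·0.833333^16 = 0.054088
  k=1: C(16,1)·0.166667^1·0.833333^15 = 0.173081
  k=2: C(16,2)·0.166667^2·0.833333^14 = 0.259622
  k=3: C(16,3)·0.166667^3·0.833333^13 = 0.242314
Total = 0.729105

0.7291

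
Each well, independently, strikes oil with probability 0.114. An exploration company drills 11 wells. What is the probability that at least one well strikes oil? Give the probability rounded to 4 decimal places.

0.7359

P(at least one) = 1 − P(none) = 1 − (1 − 0.114)^11
= 1 − 0.264102 = 0.735898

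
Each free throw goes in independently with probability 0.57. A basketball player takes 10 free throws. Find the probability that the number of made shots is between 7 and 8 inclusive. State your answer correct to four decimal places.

0.2792

X ~ Binomial(10, 0.57); P(7 ≤ X ≤ 8) = Σ C(10,k) p^k (1−p)^(10−k) over k:
  k=7: C(10,7)·0.57^7·0.43^3 = 0.186514
  k=8: C(10,8)·0.57^8·0.43^2 = 0.092715
Total = 0.279228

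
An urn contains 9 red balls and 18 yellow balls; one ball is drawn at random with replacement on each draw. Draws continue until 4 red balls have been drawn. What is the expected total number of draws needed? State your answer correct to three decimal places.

Y = total draws until the fourth success; negative binomial with r=4, p=0.333333.
E[Y] = r / p = 4 / 0.333333 = 12.00000

12.000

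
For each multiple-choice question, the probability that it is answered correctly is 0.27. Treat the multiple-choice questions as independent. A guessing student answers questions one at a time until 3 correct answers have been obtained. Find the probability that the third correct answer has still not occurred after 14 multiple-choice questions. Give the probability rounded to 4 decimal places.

0.2273

Needing more than 14 multiple-choice questions ⇔ fewer than 3 successes in the first 14. With X ~ Binomial(14, 0.27), P(Y > 14) = P(X ≤ 2).
  k=0: C(14,0)·0.27^0·0.73^14 = 0.012205
  k=1: C(14,1)·0.27^1·0.73^13 = 0.063196
  k=2: C(14,2)·0.27^2·0.73^12 = 0.151930
P(X ≤ 2) = 0.227330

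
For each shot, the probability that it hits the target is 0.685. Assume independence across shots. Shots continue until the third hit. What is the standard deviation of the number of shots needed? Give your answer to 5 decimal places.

Y = total shots until the third success; negative binomial with r=3, p=0.685.
SD(Y) = √[r(1−p)/p²] = √(2.0139592) = 1.4191403

1.41914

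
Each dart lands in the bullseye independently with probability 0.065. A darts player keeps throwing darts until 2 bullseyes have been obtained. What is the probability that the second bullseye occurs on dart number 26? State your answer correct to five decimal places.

Y = trial on which the second success occurs; negative binomial, r=2, p=0.065.
P(Y=26) = C(25,1) · p^2 · (1−p)^24
= 25 · 0.004225 · 0.19929 = 0.0210497

0.02105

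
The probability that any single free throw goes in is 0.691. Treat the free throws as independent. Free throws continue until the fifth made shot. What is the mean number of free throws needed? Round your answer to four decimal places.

Y = total free throws until the fifth success; negative binomial with r=5, p=0.691.
E[Y] = r / p = 5 / 0.691 = 7.235890

7.2359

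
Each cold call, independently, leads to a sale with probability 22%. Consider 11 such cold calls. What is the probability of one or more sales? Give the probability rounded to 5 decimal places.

0.93498

P(at least one) = 1 − P(none) = 1 − (1 − 0.22)^11
= 1 − 0.0650191 = 0.9349809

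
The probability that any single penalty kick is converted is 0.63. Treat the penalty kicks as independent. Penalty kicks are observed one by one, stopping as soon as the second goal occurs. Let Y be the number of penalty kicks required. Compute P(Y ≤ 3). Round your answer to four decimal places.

Finishing within 3 penalty kicks ⇔ at least 2 successes in the first 3. With X ~ Binomial(3, 0.63), P(Y ≤ 3) = 1 − P(X ≤ 1).
  k=0: C(3,0)·0.63^0·0.37^3 = 0.050653
  k=1: C(3,1)·0.63^1·0.37^2 = 0.258741
1 − 0.309394 = 0.690606

0.6906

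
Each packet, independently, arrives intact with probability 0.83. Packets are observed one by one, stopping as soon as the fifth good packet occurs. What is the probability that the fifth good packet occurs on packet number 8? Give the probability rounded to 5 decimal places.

Y = trial on which the fifth success occurs; negative binomial, r=5, p=0.83.
P(Y=8) = C(7,4) · p^5 · (1−p)^3
= 35 · 0.3939 · 0.004913 = 0.0677338

0.06773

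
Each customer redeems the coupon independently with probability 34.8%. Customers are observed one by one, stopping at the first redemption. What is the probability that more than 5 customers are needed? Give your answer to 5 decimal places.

0.11783

Y = number of customers to the first success; geometric, p = 0.348.
P(Y > 5) = P(first 5 all fail) = (1−p)^5 = 0.1178251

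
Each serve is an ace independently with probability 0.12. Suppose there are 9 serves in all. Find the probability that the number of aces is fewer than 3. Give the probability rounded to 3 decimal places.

0.917

X ~ Binomial(9, 0.12); P(X ≤ 2) = Σ C(9,k) p^k (1−p)^(9−k) over k:
  k=0: C(9,0)·0.12^0·0.88^9 = 0.31648
  k=1: C(9,1)·0.12^1·0.88^8 = 0.38841
  k=2: C(9,2)·0.12^2·0.88^7 = 0.21186
Total = 0.91674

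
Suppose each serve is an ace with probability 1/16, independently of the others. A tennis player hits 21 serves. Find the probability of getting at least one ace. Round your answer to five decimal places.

P(at least one) = 1 − P(none) = 1 − (1 − 0.0625)^21
= 1 − 0.2578676 = 0.7421324

0.74213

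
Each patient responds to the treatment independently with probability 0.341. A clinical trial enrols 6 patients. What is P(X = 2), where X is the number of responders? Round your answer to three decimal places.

0.329

X ~ Binomial(n=6, p=0.341).
P(X=2) = C(6,2) · p^2 · (1−p)^4
= 15 · 0.11628 · 0.1886 = 0.32896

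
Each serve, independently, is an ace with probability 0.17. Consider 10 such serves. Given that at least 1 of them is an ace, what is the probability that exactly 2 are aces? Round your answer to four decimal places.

X ~ Binomial(10, 0.17). Want P(X=2 | X≥1) = P(X=2) / P(X≥1).
P(X=2) = C(10,2)·0.17^2·0.83^8 = 0.292911
P(X≥1) = 1 − 0.155160 = 0.844840
Ratio = 0.292911 / 0.844840 = 0.346706

0.3467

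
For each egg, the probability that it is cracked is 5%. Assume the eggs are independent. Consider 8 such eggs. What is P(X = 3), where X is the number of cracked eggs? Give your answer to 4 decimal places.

X ~ Binomial(n=8, p=0.05).
P(X=3) = C(8,3) · p^3 · (1−p)^5
= 56 · 0.000125 · 0.77378 = 0.005416

0.0054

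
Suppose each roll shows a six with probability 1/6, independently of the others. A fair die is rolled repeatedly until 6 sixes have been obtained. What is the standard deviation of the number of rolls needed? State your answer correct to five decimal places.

Y = total rolls until the sixth success; negative binomial with r=6, p=0.166667.
SD(Y) = √[r(1−p)/p²] = √(180.0000000) = 13.4164079

13.41641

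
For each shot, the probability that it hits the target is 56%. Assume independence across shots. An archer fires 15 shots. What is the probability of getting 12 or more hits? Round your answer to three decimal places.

0.050

X ~ Binomial(15, 0.56); P(X ≥ 12) = Σ C(15,k) p^k (1−p)^(15−k) over k:
  k=12: C(15,12)·0.56^12·0.44^3 = 0.03687
  k=13: C(15,13)·0.56^13·0.44^2 = 0.01083
  k=14: C(15,14)·0.56^14·0.44^1 = 0.00197
  k=15: C(15,15)·0.56^15·0.44^0 = 0.00017
Total = 0.04983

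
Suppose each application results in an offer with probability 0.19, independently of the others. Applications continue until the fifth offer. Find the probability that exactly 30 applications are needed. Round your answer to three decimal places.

0.030

Y = trial on which the fifth success occurs; negative binomial, r=5, p=0.19.
P(Y=30) = C(29,4) · p^5 · (1−p)^25
= 23751 · 0.00024761 · 0.0051538 = 0.03031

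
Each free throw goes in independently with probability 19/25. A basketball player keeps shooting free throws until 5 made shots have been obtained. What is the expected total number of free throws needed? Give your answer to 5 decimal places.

6.57895

Y = total free throws until the fifth success; negative binomial with r=5, p=0.76.
E[Y] = r / p = 5 / 0.76 = 6.5789474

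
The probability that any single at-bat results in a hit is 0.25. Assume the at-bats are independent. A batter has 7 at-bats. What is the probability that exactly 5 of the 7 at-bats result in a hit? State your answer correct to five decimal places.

X ~ Binomial(n=7, p=0.25).
P(X=5) = C(7,5) · p^5 · (1−p)^2
= 21 · 0.00097656 · 0.5625 = 0.0115356

0.01154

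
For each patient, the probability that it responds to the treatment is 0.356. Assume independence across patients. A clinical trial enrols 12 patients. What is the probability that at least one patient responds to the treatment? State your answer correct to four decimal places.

P(at least one) = 1 − P(none) = 1 − (1 − 0.356)^12
= 1 − 0.005089 = 0.994911

0.9949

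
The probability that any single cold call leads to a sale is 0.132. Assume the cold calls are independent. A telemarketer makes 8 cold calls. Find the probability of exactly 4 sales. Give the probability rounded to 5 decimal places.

0.01206

X ~ Binomial(n=8, p=0.132).
P(X=4) = C(8,4) · p^4 · (1−p)^4
= 70 · 0.0003036 · 0.56765 = 0.0120635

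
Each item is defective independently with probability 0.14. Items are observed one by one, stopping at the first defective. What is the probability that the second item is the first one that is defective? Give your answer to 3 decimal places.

0.120

Geometric (trials to first success), p = 0.14.
P(Y = 2) = (1−p)^1 · p = 0.86 · 0.14 = 0.12040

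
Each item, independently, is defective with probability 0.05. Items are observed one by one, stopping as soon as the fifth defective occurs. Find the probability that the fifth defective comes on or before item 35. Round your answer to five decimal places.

0.02903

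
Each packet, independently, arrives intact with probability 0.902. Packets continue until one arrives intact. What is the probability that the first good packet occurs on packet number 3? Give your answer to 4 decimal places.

Geometric (trials to first success), p = 0.902.
P(Y = 3) = (1−p)^2 · p = 0.009604 · 0.902 = 0.008663

0.0087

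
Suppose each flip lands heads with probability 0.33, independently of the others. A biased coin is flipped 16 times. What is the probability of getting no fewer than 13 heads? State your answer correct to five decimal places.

0.00010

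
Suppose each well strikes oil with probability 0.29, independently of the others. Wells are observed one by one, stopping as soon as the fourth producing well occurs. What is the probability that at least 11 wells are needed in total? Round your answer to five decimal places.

Needing more than 10 wells ⇔ fewer than 4 successes in the first 10. With X ~ Binomial(10, 0.29), P(Y > 10) = P(X ≤ 3).
  k=0: C(10,0)·0.29^0·0.71^10 = 0.0325524
  k=1: C(10,1)·0.29^1·0.71^9 = 0.1329607
  k=2: C(10,2)·0.29^2·0.71^8 = 0.2443854
  k=3: C(10,3)·0.29^3·0.71^7 = 0.2661851
P(X ≤ 3) = 0.6760836

0.67608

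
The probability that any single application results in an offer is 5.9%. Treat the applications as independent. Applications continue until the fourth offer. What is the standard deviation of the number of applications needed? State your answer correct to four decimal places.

Y = total applications until the fourth success; negative binomial with r=4, p=0.059.
SD(Y) = √[r(1−p)/p²] = √(1081.298477) = 32.883103

32.8831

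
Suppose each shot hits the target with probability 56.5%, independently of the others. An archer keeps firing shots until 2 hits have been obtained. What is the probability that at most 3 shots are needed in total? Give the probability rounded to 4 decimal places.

0.5970

Finishing within 3 shots ⇔ at least 2 successes in the first 3. With X ~ Binomial(3, 0.565), P(Y ≤ 3) = 1 − P(X ≤ 1).
  k=0: C(3,0)·0.565^0·0.435^3 = 0.082313
  k=1: C(3,1)·0.565^1·0.435^2 = 0.320736
1 − 0.403049 = 0.596951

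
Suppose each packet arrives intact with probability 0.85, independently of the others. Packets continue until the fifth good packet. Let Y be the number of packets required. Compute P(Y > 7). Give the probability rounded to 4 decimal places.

0.0738

Needing more than 7 packets ⇔ fewer than 5 successes in the first 7. With X ~ Binomial(7, 0.85), P(Y > 7) = P(X ≤ 4).
  k=0: C(7,0)·0.85^0·0.15^7 = 0.000002
  k=1: C(7,1)·0.85^1·0.15^6 = 0.000068
  k=2: C(7,2)·0.85^2·0.15^5 = 0.001152
  k=3: C(7,3)·0.85^3·0.15^4 = 0.010882
  k=4: C(7,4)·0.85^4·0.15^3 = 0.061662
P(X ≤ 4) = 0.073765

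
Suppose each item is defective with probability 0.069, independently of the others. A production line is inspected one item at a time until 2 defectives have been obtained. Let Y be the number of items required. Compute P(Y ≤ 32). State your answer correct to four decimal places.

0.6578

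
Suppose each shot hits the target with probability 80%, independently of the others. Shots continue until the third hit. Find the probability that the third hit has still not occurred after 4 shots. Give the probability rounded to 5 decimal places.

0.18080

Needing more than 4 shots ⇔ fewer than 3 successes in the first 4. With X ~ Binomial(4, 0.80), P(Y > 4) = P(X ≤ 2).
  k=0: C(4,0)·0.80^0·0.20^4 = 0.0016000
  k=1: C(4,1)·0.80^1·0.20^3 = 0.0256000
  k=2: C(4,2)·0.80^2·0.20^2 = 0.1536000
P(X ≤ 2) = 0.1808000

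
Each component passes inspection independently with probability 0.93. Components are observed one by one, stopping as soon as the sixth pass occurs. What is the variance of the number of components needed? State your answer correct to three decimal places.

Y = total components until the sixth success; negative binomial with r=6, p=0.93.
Var(Y) = r(1−p)/p² = 6·0.07 / 0.93² = 0.48561

0.486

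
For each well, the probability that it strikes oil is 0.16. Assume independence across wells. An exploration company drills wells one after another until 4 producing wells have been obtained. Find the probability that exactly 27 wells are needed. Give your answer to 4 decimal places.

Y = trial on which the fourth success occurs; negative binomial, r=4, p=0.16.
P(Y=27) = C(26,3) · p^4 · (1−p)^23
= 2600 · 0.00065536 · 0.018131 = 0.030894

0.0309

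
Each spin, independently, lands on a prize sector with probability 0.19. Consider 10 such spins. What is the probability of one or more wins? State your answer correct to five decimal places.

0.87842

P(at least one) = 1 − P(none) = 1 − (1 − 0.19)^10
= 1 − 0.1215767 = 0.8784233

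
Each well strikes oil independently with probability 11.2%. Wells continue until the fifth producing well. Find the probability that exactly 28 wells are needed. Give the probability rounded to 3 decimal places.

Y = trial on which the fifth success occurs; negative binomial, r=5, p=0.112.
P(Y=28) = C(27,4) · p^5 · (1−p)^23
= 17550 · 1.7623e-05 · 0.065088 = 0.02013

0.020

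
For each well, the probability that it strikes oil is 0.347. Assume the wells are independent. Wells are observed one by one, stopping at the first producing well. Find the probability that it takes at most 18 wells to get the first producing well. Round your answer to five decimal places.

0.99953

Y = number of wells to the first success; geometric, p = 0.347.
P(Y ≤ 18) = 1 − (1−p)^18 = 1 − 0.0004661 = 0.9995339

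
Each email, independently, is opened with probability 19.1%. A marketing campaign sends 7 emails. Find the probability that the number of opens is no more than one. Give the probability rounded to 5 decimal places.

0.60162

X ~ Binomial(7, 0.191); P(X ≤ 1) = Σ C(7,k) p^k (1−p)^(7−k) over k:
  k=0: C(7,0)·0.191^0·0.809^7 = 0.2267982
  k=1: C(7,1)·0.191^1·0.809^6 = 0.3748198
Total = 0.6016180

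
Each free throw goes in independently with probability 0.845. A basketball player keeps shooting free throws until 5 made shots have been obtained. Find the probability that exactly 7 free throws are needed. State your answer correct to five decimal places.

Y = trial on which the fifth success occurs; negative binomial, r=5, p=0.845.
P(Y=7) = C(6,4) · p^5 · (1−p)^2
= 15 · 0.43081 · 0.024025 = 0.1552524

0.15525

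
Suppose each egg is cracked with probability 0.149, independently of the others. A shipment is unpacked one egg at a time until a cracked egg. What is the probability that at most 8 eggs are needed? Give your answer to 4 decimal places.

0.7249

Y = number of eggs to the first success; geometric, p = 0.149.
P(Y ≤ 8) = 1 − (1−p)^8 = 1 − 0.275066 = 0.724934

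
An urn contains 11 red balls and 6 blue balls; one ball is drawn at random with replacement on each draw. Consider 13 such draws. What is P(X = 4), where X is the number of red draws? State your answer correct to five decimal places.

0.01065

X ~ Binomial(n=13, p=0.647059).
P(X=4) = C(13,4) · p^4 · (1−p)^9
= 715 · 0.1753 · 8.4981e-05 = 0.0106513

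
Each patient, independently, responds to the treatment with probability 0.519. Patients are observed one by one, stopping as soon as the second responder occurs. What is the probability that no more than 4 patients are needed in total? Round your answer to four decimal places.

Finishing within 4 patients ⇔ at least 2 successes in the first 4. With X ~ Binomial(4, 0.519), P(Y ≤ 4) = 1 − P(X ≤ 1).
  k=0: C(4,0)·0.519^0·0.481^4 = 0.053528
  k=1: C(4,1)·0.519^1·0.481^3 = 0.231027
1 − 0.284555 = 0.715445

0.7154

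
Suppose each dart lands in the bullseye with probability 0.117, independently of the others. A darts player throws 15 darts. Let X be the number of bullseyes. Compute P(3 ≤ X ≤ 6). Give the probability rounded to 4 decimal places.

0.2520

X ~ Binomial(15, 0.117); P(3 ≤ X ≤ 6) = Σ C(15,k) p^k (1−p)^(15−k) over k:
  k=3: C(15,3)·0.117^3·0.883^12 = 0.163718
  k=4: C(15,4)·0.117^4·0.883^11 = 0.065079
  k=5: C(15,5)·0.117^5·0.883^10 = 0.018971
  k=6: C(15,6)·0.117^6·0.883^9 = 0.004190
Total = 0.251958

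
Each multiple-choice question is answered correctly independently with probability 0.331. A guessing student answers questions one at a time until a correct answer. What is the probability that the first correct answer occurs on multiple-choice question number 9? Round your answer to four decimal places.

Geometric (trials to first success), p = 0.331.
P(Y = 9) = (1−p)^8 · p = 0.040124 · 0.331 = 0.013281

0.0133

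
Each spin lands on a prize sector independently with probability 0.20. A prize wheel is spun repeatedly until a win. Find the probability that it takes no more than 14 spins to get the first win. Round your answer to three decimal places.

Y = number of spins to the first success; geometric, p = 0.20.
P(Y ≤ 14) = 1 − (1−p)^14 = 1 − 0.04398 = 0.95602

0.956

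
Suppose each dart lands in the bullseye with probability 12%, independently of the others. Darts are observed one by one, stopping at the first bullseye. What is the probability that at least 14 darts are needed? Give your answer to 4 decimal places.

Y = number of darts to the first success; geometric, p = 0.12.
P(Y > 13) = P(first 13 all fail) = (1−p)^13 = 0.189791

0.1898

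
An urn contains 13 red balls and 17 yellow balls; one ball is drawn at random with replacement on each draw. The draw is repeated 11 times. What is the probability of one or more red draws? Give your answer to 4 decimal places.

P(at least one) = 1 − P(none) = 1 − (1 − 0.433333)^11
= 1 − 0.001935 = 0.998065

0.9981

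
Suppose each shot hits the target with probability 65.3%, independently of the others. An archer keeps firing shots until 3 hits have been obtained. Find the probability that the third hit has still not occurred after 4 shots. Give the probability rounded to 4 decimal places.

0.4317

Needing more than 4 shots ⇔ fewer than 3 successes in the first 4. With X ~ Binomial(4, 0.653), P(Y > 4) = P(X ≤ 2).
  k=0: C(4,0)·0.653^0·0.347^4 = 0.014498
  k=1: C(4,1)·0.653^1·0.347^3 = 0.109134
  k=2: C(4,2)·0.653^2·0.347^2 = 0.308061
P(X ≤ 2) = 0.431694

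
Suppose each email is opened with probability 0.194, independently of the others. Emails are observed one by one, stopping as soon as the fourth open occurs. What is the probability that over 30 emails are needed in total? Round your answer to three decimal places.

Needing more than 30 emails ⇔ fewer than 4 successes in the first 30. With X ~ Binomial(30, 0.194), P(Y > 30) = P(X ≤ 3).
  k=0: C(30,0)·0.194^0·0.806^30 = 0.00155
  k=1: C(30,1)·0.194^1·0.806^29 = 0.01119
  k=2: C(30,2)·0.194^2·0.806^28 = 0.03904
  k=3: C(30,3)·0.194^3·0.806^27 = 0.08770
P(X ≤ 3) = 0.13947

0.139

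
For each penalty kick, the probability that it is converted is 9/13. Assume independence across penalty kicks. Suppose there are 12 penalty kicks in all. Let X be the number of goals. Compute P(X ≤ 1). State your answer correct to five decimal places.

X ~ Binomial(12, 0.692308); P(X ≤ 1) = Σ C(12,k) p^k (1−p)^(12−k) over k:
  k=0: C(12,0)·0.692308^0·0.307692^12 = 0.0000007
  k=1: C(12,1)·0.692308^1·0.307692^11 = 0.0000194
Total = 0.0000202

0.00002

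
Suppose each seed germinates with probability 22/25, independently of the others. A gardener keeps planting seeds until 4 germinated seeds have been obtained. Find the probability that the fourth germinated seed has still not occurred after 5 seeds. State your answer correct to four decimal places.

0.1125

Needing more than 5 seeds ⇔ fewer than 4 successes in the first 5. With X ~ Binomial(5, 0.88), P(Y > 5) = P(X ≤ 3).
  k=0: C(5,0)·0.88^0·0.12^5 = 0.000025
  k=1: C(5,1)·0.88^1·0.12^4 = 0.000912
  k=2: C(5,2)·0.88^2·0.12^3 = 0.013382
  k=3: C(5,3)·0.88^3·0.12^2 = 0.098132
P(X ≤ 3) = 0.112451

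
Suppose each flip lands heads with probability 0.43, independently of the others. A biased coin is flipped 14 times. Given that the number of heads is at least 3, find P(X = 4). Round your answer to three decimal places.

0.127

X ~ Binomial(14, 0.43). Want P(X=4 | X≥3) = P(X=4) / P(X≥3).
P(X=4) = C(14,4)·0.43^4·0.57^10 = 0.12390
P(X≥3) = 1 − 0.00038 − 0.00404 − 0.01979 = 0.97579
Ratio = 0.12390 / 0.97579 = 0.12697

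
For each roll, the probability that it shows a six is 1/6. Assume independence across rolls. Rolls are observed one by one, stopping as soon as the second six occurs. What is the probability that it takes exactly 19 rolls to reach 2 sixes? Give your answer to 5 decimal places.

0.02254

Y = trial on which the second success occurs; negative binomial, r=2, p=0.166667.
P(Y=19) = C(18,1) · p^2 · (1−p)^17
= 18 · 0.027778 · 0.045073 = 0.0225366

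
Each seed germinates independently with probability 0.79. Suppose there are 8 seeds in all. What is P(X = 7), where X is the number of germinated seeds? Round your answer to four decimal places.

0.3226

X ~ Binomial(n=8, p=0.79).
P(X=7) = C(8,7) · p^7 · (1−p)^1
= 8 · 0.19204 · 0.21 = 0.322626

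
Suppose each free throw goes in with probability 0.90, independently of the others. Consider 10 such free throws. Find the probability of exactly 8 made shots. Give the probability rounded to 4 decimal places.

0.1937

X ~ Binomial(n=10, p=0.90).
P(X=8) = C(10,8) · p^8 · (1−p)^2
= 45 · 0.43047 · 0.01 = 0.193710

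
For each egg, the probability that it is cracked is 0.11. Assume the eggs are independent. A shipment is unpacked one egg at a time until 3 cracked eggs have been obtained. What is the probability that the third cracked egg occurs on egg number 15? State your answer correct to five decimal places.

Y = trial on which the third success occurs; negative binomial, r=3, p=0.11.
P(Y=15) = C(14,2) · p^3 · (1−p)^12
= 91 · 0.001331 · 0.24699 = 0.0299157

0.02992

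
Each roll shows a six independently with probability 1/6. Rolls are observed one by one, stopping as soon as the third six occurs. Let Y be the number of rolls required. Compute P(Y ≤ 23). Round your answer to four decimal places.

Finishing within 23 rolls ⇔ at least 3 successes in the first 23. With X ~ Binomial(23, 0.166667), P(Y ≤ 23) = 1 − P(X ≤ 2).
  k=0: C(23,0)·0.166667^0·0.833333^23 = 0.015095
  k=1: C(23,1)·0.166667^1·0.833333^22 = 0.069437
  k=2: C(23,2)·0.166667^2·0.833333^21 = 0.152761
1 − 0.237292 = 0.762708

0.7627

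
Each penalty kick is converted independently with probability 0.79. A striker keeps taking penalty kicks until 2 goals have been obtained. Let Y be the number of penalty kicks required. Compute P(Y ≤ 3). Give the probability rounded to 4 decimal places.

0.8862

Finishing within 3 penalty kicks ⇔ at least 2 successes in the first 3. With X ~ Binomial(3, 0.79), P(Y ≤ 3) = 1 − P(X ≤ 1).
  k=0: C(3,0)·0.79^0·0.21^3 = 0.009261
  k=1: C(3,1)·0.79^1·0.21^2 = 0.104517
1 − 0.113778 = 0.886222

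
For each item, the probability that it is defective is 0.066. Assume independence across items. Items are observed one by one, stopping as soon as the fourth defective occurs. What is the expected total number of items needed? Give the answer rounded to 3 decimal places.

60.606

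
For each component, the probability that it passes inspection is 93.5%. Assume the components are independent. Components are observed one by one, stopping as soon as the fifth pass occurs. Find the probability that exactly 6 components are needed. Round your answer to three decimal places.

Y = trial on which the fifth success occurs; negative binomial, r=5, p=0.935.
P(Y=6) = C(5,4) · p^5 · (1−p)^1
= 5 · 0.71459 · 0.065 = 0.23224

0.232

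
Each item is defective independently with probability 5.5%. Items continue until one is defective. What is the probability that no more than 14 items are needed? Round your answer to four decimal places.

Y = number of items to the first success; geometric, p = 0.055.
P(Y ≤ 14) = 1 − (1−p)^14 = 1 − 0.452945 = 0.547055

0.5471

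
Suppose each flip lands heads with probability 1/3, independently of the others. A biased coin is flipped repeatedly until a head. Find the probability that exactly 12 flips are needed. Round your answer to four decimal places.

0.0039

Geometric (trials to first success), p = 0.333333.
P(Y = 12) = (1−p)^11 · p = 0.011561 · 0.333333 = 0.003854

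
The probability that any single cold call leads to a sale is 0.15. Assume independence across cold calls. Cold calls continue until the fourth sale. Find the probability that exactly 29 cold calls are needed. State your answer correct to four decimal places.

0.0285

Y = trial on which the fourth success occurs; negative binomial, r=4, p=0.15.
P(Y=29) = C(28,3) · p^4 · (1−p)^25
= 3276 · 0.00050625 · 0.017198 = 0.028522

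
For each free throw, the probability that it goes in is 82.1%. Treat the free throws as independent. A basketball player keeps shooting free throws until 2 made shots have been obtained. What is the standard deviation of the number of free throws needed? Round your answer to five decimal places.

0.72878

Y = total free throws until the second success; negative binomial with r=2, p=0.821.
SD(Y) = √[r(1−p)/p²] = √(0.5311250) = 0.7287832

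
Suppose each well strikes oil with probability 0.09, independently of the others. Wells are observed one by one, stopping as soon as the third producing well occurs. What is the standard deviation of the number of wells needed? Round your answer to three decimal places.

18.359

Y = total wells until the third success; negative binomial with r=3, p=0.09.
SD(Y) = √[r(1−p)/p²] = √(337.03704) = 18.35857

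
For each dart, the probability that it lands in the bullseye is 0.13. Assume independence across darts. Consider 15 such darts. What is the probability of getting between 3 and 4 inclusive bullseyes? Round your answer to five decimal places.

X ~ Binomial(15, 0.13); P(3 ≤ X ≤ 4) = Σ C(15,k) p^k (1−p)^(15−k) over k:
  k=3: C(15,3)·0.13^3·0.87^12 = 0.1879631
  k=4: C(15,4)·0.13^4·0.87^11 = 0.0842593
Total = 0.2722223

0.27222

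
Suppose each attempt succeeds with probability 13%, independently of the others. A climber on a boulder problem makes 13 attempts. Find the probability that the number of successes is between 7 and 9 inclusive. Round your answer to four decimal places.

X ~ Binomial(13, 0.13); P(7 ≤ X ≤ 9) = Σ C(13,k) p^k (1−p)^(13−k) over k:
  k=7: C(13,7)·0.13^7·0.87^6 = 0.000467
  k=8: C(13,8)·0.13^8·0.87^5 = 0.000052
  k=9: C(13,9)·0.13^9·0.87^4 = 0.000004
Total = 0.000524

0.0005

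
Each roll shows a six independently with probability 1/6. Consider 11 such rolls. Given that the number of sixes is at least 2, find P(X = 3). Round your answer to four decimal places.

X ~ Binomial(11, 0.166667). Want P(X=3 | X≥2) = P(X=3) / P(X≥2).
P(X=3) = C(11,3)·0.166667^3·0.833333^8 = 0.177656
P(X≥2) = 1 − 0.134588 − 0.296094 = 0.569318
Ratio = 0.177656 / 0.569318 = 0.312051

0.3121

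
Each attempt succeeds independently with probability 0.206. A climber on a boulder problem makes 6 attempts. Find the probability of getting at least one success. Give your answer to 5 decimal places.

0.74943

P(at least one) = 1 − P(none) = 1 − (1 − 0.206)^6
= 1 − 0.2505665 = 0.7494335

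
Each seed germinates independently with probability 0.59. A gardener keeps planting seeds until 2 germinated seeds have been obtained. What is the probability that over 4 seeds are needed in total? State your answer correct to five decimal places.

0.19091

Needing more than 4 seeds ⇔ fewer than 2 successes in the first 4. With X ~ Binomial(4, 0.59), P(Y > 4) = P(X ≤ 1).
  k=0: C(4,0)·0.59^0·0.41^4 = 0.0282576
  k=1: C(4,1)·0.59^1·0.41^3 = 0.1626536
P(X ≤ 1) = 0.1909112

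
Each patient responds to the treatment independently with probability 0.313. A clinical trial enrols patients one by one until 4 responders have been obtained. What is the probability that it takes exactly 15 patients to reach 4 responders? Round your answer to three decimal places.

Y = trial on which the fourth success occurs; negative binomial, r=4, p=0.313.
P(Y=15) = C(14,3) · p^4 · (1−p)^11
= 364 · 0.0095979 · 0.016089 = 0.05621

0.056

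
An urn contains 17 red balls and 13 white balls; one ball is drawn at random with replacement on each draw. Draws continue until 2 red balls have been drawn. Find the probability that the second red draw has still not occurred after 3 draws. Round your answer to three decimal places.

Needing more than 3 draws ⇔ fewer than 2 successes in the first 3. With X ~ Binomial(3, 0.566667), P(Y > 3) = P(X ≤ 1).
  k=0: C(3,0)·0.566667^0·0.433333^3 = 0.08137
  k=1: C(3,1)·0.566667^1·0.433333^2 = 0.31922
P(X ≤ 1) = 0.40059

0.401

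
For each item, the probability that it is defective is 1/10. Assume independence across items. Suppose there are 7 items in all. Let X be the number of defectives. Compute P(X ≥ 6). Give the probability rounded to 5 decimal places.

0.00001

X ~ Binomial(7, 0.10); P(X ≥ 6) = Σ C(7,k) p^k (1−p)^(7−k) over k:
  k=6: C(7,6)·0.10^6·0.90^1 = 0.0000063
  k=7: C(7,7)·0.10^7·0.90^0 = 0.0000001
Total = 0.0000064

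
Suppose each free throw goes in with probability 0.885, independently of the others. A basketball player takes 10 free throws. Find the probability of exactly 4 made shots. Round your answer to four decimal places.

0.0003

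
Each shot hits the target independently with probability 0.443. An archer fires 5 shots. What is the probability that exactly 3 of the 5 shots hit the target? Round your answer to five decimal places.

X ~ Binomial(n=5, p=0.443).
P(X=3) = C(5,3) · p^3 · (1−p)^2
= 10 · 0.086938 · 0.31025 = 0.2697252

0.26973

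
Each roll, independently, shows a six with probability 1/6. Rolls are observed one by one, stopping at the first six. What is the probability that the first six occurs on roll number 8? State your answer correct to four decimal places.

0.0465

Geometric (trials to first success), p = 0.166667.
P(Y = 8) = (1−p)^7 · p = 0.27908 · 0.166667 = 0.046514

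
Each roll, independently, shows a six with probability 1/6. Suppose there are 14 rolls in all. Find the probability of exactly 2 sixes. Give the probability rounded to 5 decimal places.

X ~ Binomial(n=14, p=0.166667).
P(X=2) = C(14,2) · p^2 · (1−p)^12
= 91 · 0.027778 · 0.11216 = 0.2835071

0.28351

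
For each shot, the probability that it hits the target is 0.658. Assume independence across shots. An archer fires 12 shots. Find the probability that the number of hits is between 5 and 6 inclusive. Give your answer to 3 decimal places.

0.173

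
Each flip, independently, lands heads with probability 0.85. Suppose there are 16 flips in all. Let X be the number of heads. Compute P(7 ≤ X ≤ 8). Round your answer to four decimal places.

0.0010

X ~ Binomial(16, 0.85); P(7 ≤ X ≤ 8) = Σ C(16,k) p^k (1−p)^(16−k) over k:
  k=7: C(16,7)·0.85^7·0.15^9 = 0.000141
  k=8: C(16,8)·0.85^8·0.15^8 = 0.000899
Total = 0.001040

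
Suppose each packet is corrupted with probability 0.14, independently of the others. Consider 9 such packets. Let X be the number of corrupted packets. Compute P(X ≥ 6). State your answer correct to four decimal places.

0.0004

X ~ Binomial(9, 0.14); P(X ≥ 6) = Σ C(9,k) p^k (1−p)^(9−k) over k:
  k=6: C(9,6)·0.14^6·0.86^3 = 0.000402
  k=7: C(9,7)·0.14^7·0.86^2 = 0.000028
  k=8: C(9,8)·0.14^8·0.86^1 = 0.000001
  k=9: C(9,9)·0.14^9·0.86^0 = 0.000000
Total = 0.000432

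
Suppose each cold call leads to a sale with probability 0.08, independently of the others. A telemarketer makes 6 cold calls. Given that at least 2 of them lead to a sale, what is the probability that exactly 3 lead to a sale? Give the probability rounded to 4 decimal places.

0.1032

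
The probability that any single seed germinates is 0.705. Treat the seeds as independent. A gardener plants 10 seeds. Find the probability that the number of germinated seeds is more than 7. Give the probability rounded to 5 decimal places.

X ~ Binomial(10, 0.705); P(X ≥ 8) = Σ C(10,k) p^k (1−p)^(10−k) over k:
  k=8: C(10,8)·0.705^8·0.295^2 = 0.2389844
  k=9: C(10,9)·0.705^9·0.295^1 = 0.1269182
  k=10: C(10,10)·0.705^10·0.295^0 = 0.0303313
Total = 0.3962339

0.39623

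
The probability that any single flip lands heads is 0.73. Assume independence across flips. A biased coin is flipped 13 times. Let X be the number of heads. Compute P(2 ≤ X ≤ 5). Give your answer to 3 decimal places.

0.009

X ~ Binomial(13, 0.73); P(2 ≤ X ≤ 5) = Σ C(13,k) p^k (1−p)^(13−k) over k:
  k=2: C(13,2)·0.73^2·0.27^11 = 0.00002
  k=3: C(13,3)·0.73^3·0.27^10 = 0.00023
  k=4: C(13,4)·0.73^4·0.27^9 = 0.00155
  k=5: C(13,5)·0.73^5·0.27^8 = 0.00754
Total = 0.00934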